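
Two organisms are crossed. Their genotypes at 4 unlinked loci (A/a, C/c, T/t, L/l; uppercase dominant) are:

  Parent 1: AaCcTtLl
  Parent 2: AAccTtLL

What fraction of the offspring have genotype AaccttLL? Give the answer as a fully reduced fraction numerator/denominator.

AaCcTtLl gametes: ACTL×1, ACTl×1, ACtL×1, ACtl×1, AcTL×1, AcTl×1, ActL×1, Actl×1, aCTL×1, aCTl×1, aCtL×1, aCtl×1, acTL×1, acTl×1, actL×1, actl×1
AAccTtLL gametes: AcTL×8, ActL×8
AaCcTtLl×AAccTtLL grid (16·16=256): AACcTTLL=8 AACcTTLl=8 AACcTtLL=16 AACcTtLl=16 AACcttLL=8 AACcttLl=8 AAccTTLL=8 AAccTTLl=8 AAccTtLL=16 AAccTtLl=16 AAccttLL=8 AAccttLl=8 AaCcTTLL=8 AaCcTTLl=8 AaCcTtLL=16 AaCcTtLl=16 AaCcttLL=8 AaCcttLl=8 AaccTTLL=8 AaccTTLl=8 AaccTtLL=16 AaccTtLl=16 AaccttLL=8 AaccttLl=8
AaccttLL hits 8/256; gcd=8; 8÷8/256÷8 = 1/32

P(AaccttLL) = 1/32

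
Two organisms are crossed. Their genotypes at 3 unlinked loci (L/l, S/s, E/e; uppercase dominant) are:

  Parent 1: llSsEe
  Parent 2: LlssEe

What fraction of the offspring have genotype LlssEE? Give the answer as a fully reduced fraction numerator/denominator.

P(LlssEE) = 1/16

llSsEe gametes: lSE×2, lSe×2, lsE×2, lse×2
LlssEe gametes: LsE×2, Lse×2, lsE×2, lse×2
llSsEe×LlssEe grid (8·8=64): LlSsEE=4 LlSsEe=8 LlSsee=4 LlssEE=4 LlssEe=8 Llssee=4 llSsEE=4 llSsEe=8 llSsee=4 llssEE=4 llssEe=8 llssee=4
LlssEE hits 4/64; gcd=4; 4÷4/64÷4 = 1/16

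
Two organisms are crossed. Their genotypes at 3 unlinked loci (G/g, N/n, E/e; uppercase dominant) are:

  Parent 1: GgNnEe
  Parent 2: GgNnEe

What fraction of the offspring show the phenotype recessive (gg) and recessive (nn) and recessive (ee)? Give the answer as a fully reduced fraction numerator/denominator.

GgNnEe gametes: GNE×1, GNe×1, GnE×1, Gne×1, gNE×1, gNe×1, gnE×1, gne×1
GgNnEe gametes: GNE×1, GNe×1, GnE×1, Gne×1, gNE×1, gNe×1, gnE×1, gne×1
GgNnEe×GgNnEe grid (8·8=64): GGNNEE=1 GGNNEe=2 GGNNee=1 GGNnEE=2 GGNnEe=4 GGNnee=2 GGnnEE=1 GGnnEe=2 GGnnee=1 GgNNEE=2 GgNNEe=4 GgNNee=2 GgNnEE=4 GgNnEe=8 GgNnee=4 GgnnEE=2 GgnnEe=4 Ggnnee=2 ggNNEE=1 ggNNEe=2 ggNNee=1 ggNnEE=2 ggNnEe=4 ggNnee=2 ggnnEE=1 ggnnEe=2 ggnnee=1
gg nn ee hits 1/64; gcd=1; 1÷1/64÷1 = 1/64

P(gg nn ee) = 1/64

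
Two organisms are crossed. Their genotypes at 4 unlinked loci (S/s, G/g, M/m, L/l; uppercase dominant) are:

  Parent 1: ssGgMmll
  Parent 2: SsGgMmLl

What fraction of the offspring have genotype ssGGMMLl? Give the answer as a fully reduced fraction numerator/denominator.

ssGgMmll gametes: sGMl×4, sGml×4, sgMl×4, sgml×4
SsGgMmLl gametes: SGML×1, SGMl×1, SGmL×1, SGml×1, SgML×1, SgMl×1, SgmL×1, Sgml×1, sGML×1, sGMl×1, sGmL×1, sGml×1, sgML×1, sgMl×1, sgmL×1, sgml×1
ssGgMmll×SsGgMmLl grid (16·16=256): SsGGMMLl=4 SsGGMMll=4 SsGGMmLl=8 SsGGMmll=8 SsGGmmLl=4 SsGGmmll=4 SsGgMMLl=8 SsGgMMll=8 SsGgMmLl=16 SsGgMmll=16 SsGgmmLl=8 SsGgmmll=8 SsggMMLl=4 SsggMMll=4 SsggMmLl=8 SsggMmll=8 SsggmmLl=4 Ssggmmll=4 ssGGMMLl=4 ssGGMMll=4 ssGGMmLl=8 ssGGMmll=8 ssGGmmLl=4 ssGGmmll=4 ssGgMMLl=8 ssGgMMll=8 ssGgMmLl=16 ssGgMmll=16 ssGgmmLl=8 ssGgmmll=8 ssggMMLl=4 ssggMMll=4 ssggMmLl=8 ssggMmll=8 ssggmmLl=4 ssggmmll=4
ssGGMMLl hits 4/256; gcd=4; 4÷4/256÷4 = 1/64

P(ssGGMMLl) = 1/64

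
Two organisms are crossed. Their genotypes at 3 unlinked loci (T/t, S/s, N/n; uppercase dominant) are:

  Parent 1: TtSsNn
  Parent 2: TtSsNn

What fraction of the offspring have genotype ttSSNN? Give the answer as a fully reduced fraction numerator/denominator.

TtSsNn gametes: TSN×1, TSn×1, TsN×1, Tsn×1, tSN×1, tSn×1, tsN×1, tsn×1
TtSsNn gametes: TSN×1, TSn×1, TsN×1, Tsn×1, tSN×1, tSn×1, tsN×1, tsn×1
TtSsNn×TtSsNn grid (8·8=64): TTSSNN=1 TTSSNn=2 TTSSnn=1 TTSsNN=2 TTSsNn=4 TTSsnn=2 TTssNN=1 TTssNn=2 TTssnn=1 TtSSNN=2 TtSSNn=4 TtSSnn=2 TtSsNN=4 TtSsNn=8 TtSsnn=4 TtssNN=2 TtssNn=4 Ttssnn=2 ttSSNN=1 ttSSNn=2 ttSSnn=1 ttSsNN=2 ttSsNn=4 ttSsnn=2 ttssNN=1 ttssNn=2 ttssnn=1
ttSSNN hits 1/64; gcd=1; 1÷1/64÷1 = 1/64

P(ttSSNN) = 1/64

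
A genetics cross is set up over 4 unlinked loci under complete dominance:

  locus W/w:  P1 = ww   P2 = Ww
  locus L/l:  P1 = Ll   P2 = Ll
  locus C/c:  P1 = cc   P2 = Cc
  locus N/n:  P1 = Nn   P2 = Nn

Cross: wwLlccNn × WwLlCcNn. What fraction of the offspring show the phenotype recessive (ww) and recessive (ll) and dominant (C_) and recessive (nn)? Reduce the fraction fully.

wwLlccNn gametes: wLcN×4, wLcn×4, wlcN×4, wlcn×4
WwLlCcNn gametes: WLCN×1, WLCn×1, WLcN×1, WLcn×1, WlCN×1, WlCn×1, WlcN×1, Wlcn×1, wLCN×1, wLCn×1, wLcN×1, wLcn×1, wlCN×1, wlCn×1, wlcN×1, wlcn×1
wwLlccNn×WwLlCcNn grid (16·16=256): WwLLCcNN=4 WwLLCcNn=8 WwLLCcnn=4 WwLLccNN=4 WwLLccNn=8 WwLLccnn=4 WwLlCcNN=8 WwLlCcNn=16 WwLlCcnn=8 WwLlccNN=8 WwLlccNn=16 WwLlccnn=8 WwllCcNN=4 WwllCcNn=8 WwllCcnn=4 WwllccNN=4 WwllccNn=8 Wwllccnn=4 wwLLCcNN=4 wwLLCcNn=8 wwLLCcnn=4 wwLLccNN=4 wwLLccNn=8 wwLLccnn=4 wwLlCcNN=8 wwLlCcNn=16 wwLlCcnn=8 wwLlccNN=8 wwLlccNn=16 wwLlccnn=8 wwllCcNN=4 wwllCcNn=8 wwllCcnn=4 wwllccNN=4 wwllccNn=8 wwllccnn=4
ww ll C_ nn hits 4/256; gcd=4; 4÷4/256÷4 = 1/64

P(ww ll C_ nn) = 1/64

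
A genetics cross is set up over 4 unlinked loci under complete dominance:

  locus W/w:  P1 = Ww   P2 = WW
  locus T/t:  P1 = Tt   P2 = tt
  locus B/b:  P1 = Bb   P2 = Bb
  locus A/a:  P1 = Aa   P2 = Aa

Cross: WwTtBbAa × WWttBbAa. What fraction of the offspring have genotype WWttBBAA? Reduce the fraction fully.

P(WWttBBAA) = 1/64

WwTtBbAa gametes: WTBA×1, WTBa×1, WTbA×1, WTba×1, WtBA×1, WtBa×1, WtbA×1, Wtba×1, wTBA×1, wTBa×1, wTbA×1, wTba×1, wtBA×1, wtBa×1, wtbA×1, wtba×1
WWttBbAa gametes: WtBA×4, WtBa×4, WtbA×4, Wtba×4
WwTtBbAa×WWttBbAa grid (16·16=256): WWTtBBAA=4 WWTtBBAa=8 WWTtBBaa=4 WWTtBbAA=8 WWTtBbAa=16 WWTtBbaa=8 WWTtbbAA=4 WWTtbbAa=8 WWTtbbaa=4 WWttBBAA=4 WWttBBAa=8 WWttBBaa=4 WWttBbAA=8 WWttBbAa=16 WWttBbaa=8 WWttbbAA=4 WWttbbAa=8 WWttbbaa=4 WwTtBBAA=4 WwTtBBAa=8 WwTtBBaa=4 WwTtBbAA=8 WwTtBbAa=16 WwTtBbaa=8 WwTtbbAA=4 WwTtbbAa=8 WwTtbbaa=4 WwttBBAA=4 WwttBBAa=8 WwttBBaa=4 WwttBbAA=8 WwttBbAa=16 WwttBbaa=8 WwttbbAA=4 WwttbbAa=8 Wwttbbaa=4
WWttBBAA hits 4/256; gcd=4; 4÷4/256÷4 = 1/64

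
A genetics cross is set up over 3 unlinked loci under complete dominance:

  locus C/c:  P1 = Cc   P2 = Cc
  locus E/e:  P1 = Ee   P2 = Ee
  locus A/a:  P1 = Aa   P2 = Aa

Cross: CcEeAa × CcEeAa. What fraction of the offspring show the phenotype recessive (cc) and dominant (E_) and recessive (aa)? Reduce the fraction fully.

P(cc E_ aa) = 3/64

CcEeAa gametes: CEA×1, CEa×1, CeA×1, Cea×1, cEA×1, cEa×1, ceA×1, cea×1
CcEeAa gametes: CEA×1, CEa×1, CeA×1, Cea×1, cEA×1, cEa×1, ceA×1, cea×1
CcEeAa×CcEeAa grid (8·8=64): CCEEAA=1 CCEEAa=2 CCEEaa=1 CCEeAA=2 CCEeAa=4 CCEeaa=2 CCeeAA=1 CCeeAa=2 CCeeaa=1 CcEEAA=2 CcEEAa=4 CcEEaa=2 CcEeAA=4 CcEeAa=8 CcEeaa=4 CceeAA=2 CceeAa=4 Cceeaa=2 ccEEAA=1 ccEEAa=2 ccEEaa=1 ccEeAA=2 ccEeAa=4 ccEeaa=2 cceeAA=1 cceeAa=2 cceeaa=1
cc E_ aa hits 3/64; gcd=1; 3÷1/64÷1 = 3/64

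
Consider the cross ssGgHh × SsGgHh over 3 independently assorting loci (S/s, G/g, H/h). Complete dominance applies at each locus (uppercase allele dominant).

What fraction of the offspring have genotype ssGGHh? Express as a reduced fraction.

P(ssGGHh) = 1/16

ssGgHh gametes: sGH×2, sGh×2, sgH×2, sgh×2
SsGgHh gametes: SGH×1, SGh×1, SgH×1, Sgh×1, sGH×1, sGh×1, sgH×1, sgh×1
ssGgHh×SsGgHh grid (8·8=64): SsGGHH=2 SsGGHh=4 SsGGhh=2 SsGgHH=4 SsGgHh=8 SsGghh=4 SsggHH=2 SsggHh=4 Ssgghh=2 ssGGHH=2 ssGGHh=4 ssGGhh=2 ssGgHH=4 ssGgHh=8 ssGghh=4 ssggHH=2 ssggHh=4 ssgghh=2
ssGGHh hits 4/64; gcd=4; 4÷4/64÷4 = 1/16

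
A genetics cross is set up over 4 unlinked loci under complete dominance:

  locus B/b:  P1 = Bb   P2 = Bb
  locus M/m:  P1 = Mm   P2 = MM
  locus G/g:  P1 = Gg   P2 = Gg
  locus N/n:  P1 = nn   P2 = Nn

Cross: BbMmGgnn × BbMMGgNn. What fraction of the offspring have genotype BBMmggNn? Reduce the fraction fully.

P(BBMmggNn) = 1/64

BbMmGgnn gametes: BMGn×2, BMgn×2, BmGn×2, Bmgn×2, bMGn×2, bMgn×2, bmGn×2, bmgn×2
BbMMGgNn gametes: BMGN×2, BMGn×2, BMgN×2, BMgn×2, bMGN×2, bMGn×2, bMgN×2, bMgn×2
BbMmGgnn×BbMMGgNn grid (16·16=256): BBMMGGNn=4 BBMMGGnn=4 BBMMGgNn=8 BBMMGgnn=8 BBMMggNn=4 BBMMggnn=4 BBMmGGNn=4 BBMmGGnn=4 BBMmGgNn=8 BBMmGgnn=8 BBMmggNn=4 BBMmggnn=4 BbMMGGNn=8 BbMMGGnn=8 BbMMGgNn=16 BbMMGgnn=16 BbMMggNn=8 BbMMggnn=8 BbMmGGNn=8 BbMmGGnn=8 BbMmGgNn=16 BbMmGgnn=16 BbMmggNn=8 BbMmggnn=8 bbMMGGNn=4 bbMMGGnn=4 bbMMGgNn=8 bbMMGgnn=8 bbMMggNn=4 bbMMggnn=4 bbMmGGNn=4 bbMmGGnn=4 bbMmGgNn=8 bbMmGgnn=8 bbMmggNn=4 bbMmggnn=4
BBMmggNn hits 4/256; gcd=4; 4÷4/256÷4 = 1/64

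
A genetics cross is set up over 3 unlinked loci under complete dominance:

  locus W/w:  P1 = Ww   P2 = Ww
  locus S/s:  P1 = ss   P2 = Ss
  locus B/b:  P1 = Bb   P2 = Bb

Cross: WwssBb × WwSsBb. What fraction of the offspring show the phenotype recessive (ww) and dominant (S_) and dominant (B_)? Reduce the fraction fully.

WwssBb gametes: WsB×2, Wsb×2, wsB×2, wsb×2
WwSsBb gametes: WSB×1, WSb×1, WsB×1, Wsb×1, wSB×1, wSb×1, wsB×1, wsb×1
WwssBb×WwSsBb grid (8·8=64): WWSsBB=2 WWSsBb=4 WWSsbb=2 WWssBB=2 WWssBb=4 WWssbb=2 WwSsBB=4 WwSsBb=8 WwSsbb=4 WwssBB=4 WwssBb=8 Wwssbb=4 wwSsBB=2 wwSsBb=4 wwSsbb=2 wwssBB=2 wwssBb=4 wwssbb=2
ww S_ B_ hits 6/64; gcd=2; 6÷2/64÷2 = 3/32

P(ww S_ B_) = 3/32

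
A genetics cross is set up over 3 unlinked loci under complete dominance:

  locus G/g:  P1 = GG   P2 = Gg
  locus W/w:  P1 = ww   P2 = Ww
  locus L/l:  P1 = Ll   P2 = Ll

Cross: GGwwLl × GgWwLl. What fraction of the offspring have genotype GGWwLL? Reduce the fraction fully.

GGwwLl gametes: GwL×4, Gwl×4
GgWwLl gametes: GWL×1, GWl×1, GwL×1, Gwl×1, gWL×1, gWl×1, gwL×1, gwl×1
GGwwLl×GgWwLl grid (8·8=64): GGWwLL=4 GGWwLl=8 GGWwll=4 GGwwLL=4 GGwwLl=8 GGwwll=4 GgWwLL=4 GgWwLl=8 GgWwll=4 GgwwLL=4 GgwwLl=8 Ggwwll=4
GGWwLL hits 4/64; gcd=4; 4÷4/64÷4 = 1/16

P(GGWwLL) = 1/16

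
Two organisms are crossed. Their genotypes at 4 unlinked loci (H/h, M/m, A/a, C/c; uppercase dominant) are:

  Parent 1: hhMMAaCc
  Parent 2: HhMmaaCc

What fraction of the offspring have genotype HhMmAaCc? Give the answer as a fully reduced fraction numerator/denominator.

P(HhMmAaCc) = 1/16

hhMMAaCc gametes: hMAC×4, hMAc×4, hMaC×4, hMac×4
HhMmaaCc gametes: HMaC×2, HMac×2, HmaC×2, Hmac×2, hMaC×2, hMac×2, hmaC×2, hmac×2
hhMMAaCc×HhMmaaCc grid (16·16=256): HhMMAaCC=8 HhMMAaCc=16 HhMMAacc=8 HhMMaaCC=8 HhMMaaCc=16 HhMMaacc=8 HhMmAaCC=8 HhMmAaCc=16 HhMmAacc=8 HhMmaaCC=8 HhMmaaCc=16 HhMmaacc=8 hhMMAaCC=8 hhMMAaCc=16 hhMMAacc=8 hhMMaaCC=8 hhMMaaCc=16 hhMMaacc=8 hhMmAaCC=8 hhMmAaCc=16 hhMmAacc=8 hhMmaaCC=8 hhMmaaCc=16 hhMmaacc=8
HhMmAaCc hits 16/256; gcd=16; 16÷16/256÷16 = 1/16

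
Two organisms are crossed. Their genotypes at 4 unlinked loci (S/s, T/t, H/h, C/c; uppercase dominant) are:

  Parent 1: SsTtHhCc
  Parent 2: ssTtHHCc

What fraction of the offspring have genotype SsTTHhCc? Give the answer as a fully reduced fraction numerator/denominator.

P(SsTTHhCc) = 1/32

SsTtHhCc gametes: STHC×1, STHc×1, SThC×1, SThc×1, StHC×1, StHc×1, SthC×1, Sthc×1, sTHC×1, sTHc×1, sThC×1, sThc×1, stHC×1, stHc×1, sthC×1, sthc×1
ssTtHHCc gametes: sTHC×4, sTHc×4, stHC×4, stHc×4
SsTtHhCc×ssTtHHCc grid (16·16=256): SsTTHHCC=4 SsTTHHCc=8 SsTTHHcc=4 SsTTHhCC=4 SsTTHhCc=8 SsTTHhcc=4 SsTtHHCC=8 SsTtHHCc=16 SsTtHHcc=8 SsTtHhCC=8 SsTtHhCc=16 SsTtHhcc=8 SsttHHCC=4 SsttHHCc=8 SsttHHcc=4 SsttHhCC=4 SsttHhCc=8 SsttHhcc=4 ssTTHHCC=4 ssTTHHCc=8 ssTTHHcc=4 ssTTHhCC=4 ssTTHhCc=8 ssTTHhcc=4 ssTtHHCC=8 ssTtHHCc=16 ssTtHHcc=8 ssTtHhCC=8 ssTtHhCc=16 ssTtHhcc=8 ssttHHCC=4 ssttHHCc=8 ssttHHcc=4 ssttHhCC=4 ssttHhCc=8 ssttHhcc=4
SsTTHhCc hits 8/256; gcd=8; 8÷8/256÷8 = 1/32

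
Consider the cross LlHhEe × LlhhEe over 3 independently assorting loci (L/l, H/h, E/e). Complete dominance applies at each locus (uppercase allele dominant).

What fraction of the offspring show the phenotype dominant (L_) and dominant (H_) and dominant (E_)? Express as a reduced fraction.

P(L_ H_ E_) = 9/32

LlHhEe gametes: LHE×1, LHe×1, LhE×1, Lhe×1, lHE×1, lHe×1, lhE×1, lhe×1
LlhhEe gametes: LhE×2, Lhe×2, lhE×2, lhe×2
LlHhEe×LlhhEe grid (8·8=64): LLHhEE=2 LLHhEe=4 LLHhee=2 LLhhEE=2 LLhhEe=4 LLhhee=2 LlHhEE=4 LlHhEe=8 LlHhee=4 LlhhEE=4 LlhhEe=8 Llhhee=4 llHhEE=2 llHhEe=4 llHhee=2 llhhEE=2 llhhEe=4 llhhee=2
L_ H_ E_ hits 18/64; gcd=2; 18÷2/64÷2 = 9/32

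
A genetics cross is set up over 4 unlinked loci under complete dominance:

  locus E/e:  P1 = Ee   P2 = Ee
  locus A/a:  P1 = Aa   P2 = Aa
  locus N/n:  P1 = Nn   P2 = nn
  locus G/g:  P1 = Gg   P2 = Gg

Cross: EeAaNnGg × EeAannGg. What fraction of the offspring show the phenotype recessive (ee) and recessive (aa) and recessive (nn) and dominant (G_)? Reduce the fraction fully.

EeAaNnGg gametes: EANG×1, EANg×1, EAnG×1, EAng×1, EaNG×1, EaNg×1, EanG×1, Eang×1, eANG×1, eANg×1, eAnG×1, eAng×1, eaNG×1, eaNg×1, eanG×1, eang×1
EeAannGg gametes: EAnG×2, EAng×2, EanG×2, Eang×2, eAnG×2, eAng×2, eanG×2, eang×2
EeAaNnGg×EeAannGg grid (16·16=256): EEAANnGG=2 EEAANnGg=4 EEAANngg=2 EEAAnnGG=2 EEAAnnGg=4 EEAAnngg=2 EEAaNnGG=4 EEAaNnGg=8 EEAaNngg=4 EEAannGG=4 EEAannGg=8 EEAanngg=4 EEaaNnGG=2 EEaaNnGg=4 EEaaNngg=2 EEaannGG=2 EEaannGg=4 EEaanngg=2 EeAANnGG=4 EeAANnGg=8 EeAANngg=4 EeAAnnGG=4 EeAAnnGg=8 EeAAnngg=4 EeAaNnGG=8 EeAaNnGg=16 EeAaNngg=8 EeAannGG=8 EeAannGg=16 EeAanngg=8 EeaaNnGG=4 EeaaNnGg=8 EeaaNngg=4 EeaannGG=4 EeaannGg=8 Eeaanngg=4 eeAANnGG=2 eeAANnGg=4 eeAANngg=2 eeAAnnGG=2 eeAAnnGg=4 eeAAnngg=2 eeAaNnGG=4 eeAaNnGg=8 eeAaNngg=4 eeAannGG=4 eeAannGg=8 eeAanngg=4 eeaaNnGG=2 eeaaNnGg=4 eeaaNngg=2 eeaannGG=2 eeaannGg=4 eeaanngg=2
ee aa nn G_ hits 6/256; gcd=2; 6÷2/256÷2 = 3/128

P(ee aa nn G_) = 3/128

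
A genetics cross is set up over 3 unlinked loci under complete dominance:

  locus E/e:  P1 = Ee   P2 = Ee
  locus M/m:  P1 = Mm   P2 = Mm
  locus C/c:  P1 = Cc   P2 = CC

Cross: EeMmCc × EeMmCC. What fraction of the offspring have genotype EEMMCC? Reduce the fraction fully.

P(EEMMCC) = 1/32

EeMmCc gametes: EMC×1, EMc×1, EmC×1, Emc×1, eMC×1, eMc×1, emC×1, emc×1
EeMmCC gametes: EMC×2, EmC×2, eMC×2, emC×2
EeMmCc×EeMmCC grid (8·8=64): EEMMCC=2 EEMMCc=2 EEMmCC=4 EEMmCc=4 EEmmCC=2 EEmmCc=2 EeMMCC=4 EeMMCc=4 EeMmCC=8 EeMmCc=8 EemmCC=4 EemmCc=4 eeMMCC=2 eeMMCc=2 eeMmCC=4 eeMmCc=4 eemmCC=2 eemmCc=2
EEMMCC hits 2/64; gcd=2; 2÷2/64÷2 = 1/32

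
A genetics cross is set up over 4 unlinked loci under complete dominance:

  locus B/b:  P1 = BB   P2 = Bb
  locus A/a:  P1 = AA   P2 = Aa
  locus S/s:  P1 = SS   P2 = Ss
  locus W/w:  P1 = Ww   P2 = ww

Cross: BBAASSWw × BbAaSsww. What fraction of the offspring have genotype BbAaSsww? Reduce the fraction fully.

P(BbAaSsww) = 1/16

BBAASSWw gametes: BASW×8, BASw×8
BbAaSsww gametes: BASw×2, BAsw×2, BaSw×2, Basw×2, bASw×2, bAsw×2, baSw×2, basw×2
BBAASSWw×BbAaSsww grid (16·16=256): BBAASSWw=16 BBAASSww=16 BBAASsWw=16 BBAASsww=16 BBAaSSWw=16 BBAaSSww=16 BBAaSsWw=16 BBAaSsww=16 BbAASSWw=16 BbAASSww=16 BbAASsWw=16 BbAASsww=16 BbAaSSWw=16 BbAaSSww=16 BbAaSsWw=16 BbAaSsww=16
BbAaSsww hits 16/256; gcd=16; 16÷16/256÷16 = 1/16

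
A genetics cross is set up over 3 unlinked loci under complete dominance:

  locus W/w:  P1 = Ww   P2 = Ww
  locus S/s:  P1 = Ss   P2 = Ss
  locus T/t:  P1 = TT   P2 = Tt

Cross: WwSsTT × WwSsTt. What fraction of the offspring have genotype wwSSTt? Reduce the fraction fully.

WwSsTT gametes: WST×2, WsT×2, wST×2, wsT×2
WwSsTt gametes: WST×1, WSt×1, WsT×1, Wst×1, wST×1, wSt×1, wsT×1, wst×1
WwSsTT×WwSsTt grid (8·8=64): WWSSTT=2 WWSSTt=2 WWSsTT=4 WWSsTt=4 WWssTT=2 WWssTt=2 WwSSTT=4 WwSSTt=4 WwSsTT=8 WwSsTt=8 WwssTT=4 WwssTt=4 wwSSTT=2 wwSSTt=2 wwSsTT=4 wwSsTt=4 wwssTT=2 wwssTt=2
wwSSTt hits 2/64; gcd=2; 2÷2/64÷2 = 1/32

P(wwSSTt) = 1/32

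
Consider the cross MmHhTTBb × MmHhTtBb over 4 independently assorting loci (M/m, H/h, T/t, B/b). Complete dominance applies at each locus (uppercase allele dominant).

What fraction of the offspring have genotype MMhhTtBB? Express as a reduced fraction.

P(MMhhTtBB) = 1/128

MmHhTTBb gametes: MHTB×2, MHTb×2, MhTB×2, MhTb×2, mHTB×2, mHTb×2, mhTB×2, mhTb×2
MmHhTtBb gametes: MHTB×1, MHTb×1, MHtB×1, MHtb×1, MhTB×1, MhTb×1, MhtB×1, Mhtb×1, mHTB×1, mHTb×1, mHtB×1, mHtb×1, mhTB×1, mhTb×1, mhtB×1, mhtb×1
MmHhTTBb×MmHhTtBb grid (16·16=256): MMHHTTBB=2 MMHHTTBb=4 MMHHTTbb=2 MMHHTtBB=2 MMHHTtBb=4 MMHHTtbb=2 MMHhTTBB=4 MMHhTTBb=8 MMHhTTbb=4 MMHhTtBB=4 MMHhTtBb=8 MMHhTtbb=4 MMhhTTBB=2 MMhhTTBb=4 MMhhTTbb=2 MMhhTtBB=2 MMhhTtBb=4 MMhhTtbb=2 MmHHTTBB=4 MmHHTTBb=8 MmHHTTbb=4 MmHHTtBB=4 MmHHTtBb=8 MmHHTtbb=4 MmHhTTBB=8 MmHhTTBb=16 MmHhTTbb=8 MmHhTtBB=8 MmHhTtBb=16 MmHhTtbb=8 MmhhTTBB=4 MmhhTTBb=8 MmhhTTbb=4 MmhhTtBB=4 MmhhTtBb=8 MmhhTtbb=4 mmHHTTBB=2 mmHHTTBb=4 mmHHTTbb=2 mmHHTtBB=2 mmHHTtBb=4 mmHHTtbb=2 mmHhTTBB=4 mmHhTTBb=8 mmHhTTbb=4 mmHhTtBB=4 mmHhTtBb=8 mmHhTtbb=4 mmhhTTBB=2 mmhhTTBb=4 mmhhTTbb=2 mmhhTtBB=2 mmhhTtBb=4 mmhhTtbb=2
MMhhTtBB hits 2/256; gcd=2; 2÷2/256÷2 = 1/128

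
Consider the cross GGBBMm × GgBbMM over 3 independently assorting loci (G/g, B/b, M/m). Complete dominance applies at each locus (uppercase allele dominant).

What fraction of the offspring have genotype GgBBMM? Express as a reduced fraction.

GGBBMm gametes: GBM×4, GBm×4
GgBbMM gametes: GBM×2, GbM×2, gBM×2, gbM×2
GGBBMm×GgBbMM grid (8·8=64): GGBBMM=8 GGBBMm=8 GGBbMM=8 GGBbMm=8 GgBBMM=8 GgBBMm=8 GgBbMM=8 GgBbMm=8
GgBBMM hits 8/64; gcd=8; 8÷8/64÷8 = 1/8

P(GgBBMM) = 1/8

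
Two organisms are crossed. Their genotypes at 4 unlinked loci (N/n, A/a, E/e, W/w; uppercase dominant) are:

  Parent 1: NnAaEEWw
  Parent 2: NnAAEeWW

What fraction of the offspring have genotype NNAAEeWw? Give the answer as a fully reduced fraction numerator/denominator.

P(NNAAEeWw) = 1/32

NnAaEEWw gametes: NAEW×2, NAEw×2, NaEW×2, NaEw×2, nAEW×2, nAEw×2, naEW×2, naEw×2
NnAAEeWW gametes: NAEW×4, NAeW×4, nAEW×4, nAeW×4
NnAaEEWw×NnAAEeWW grid (16·16=256): NNAAEEWW=8 NNAAEEWw=8 NNAAEeWW=8 NNAAEeWw=8 NNAaEEWW=8 NNAaEEWw=8 NNAaEeWW=8 NNAaEeWw=8 NnAAEEWW=16 NnAAEEWw=16 NnAAEeWW=16 NnAAEeWw=16 NnAaEEWW=16 NnAaEEWw=16 NnAaEeWW=16 NnAaEeWw=16 nnAAEEWW=8 nnAAEEWw=8 nnAAEeWW=8 nnAAEeWw=8 nnAaEEWW=8 nnAaEEWw=8 nnAaEeWW=8 nnAaEeWw=8
NNAAEeWw hits 8/256; gcd=8; 8÷8/256÷8 = 1/32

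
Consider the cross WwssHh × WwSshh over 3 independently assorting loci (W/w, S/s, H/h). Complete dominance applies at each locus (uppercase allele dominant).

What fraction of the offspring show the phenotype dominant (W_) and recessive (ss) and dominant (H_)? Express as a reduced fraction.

WwssHh gametes: WsH×2, Wsh×2, wsH×2, wsh×2
WwSshh gametes: WSh×2, Wsh×2, wSh×2, wsh×2
WwssHh×WwSshh grid (8·8=64): WWSsHh=4 WWSshh=4 WWssHh=4 WWsshh=4 WwSsHh=8 WwSshh=8 WwssHh=8 Wwsshh=8 wwSsHh=4 wwSshh=4 wwssHh=4 wwsshh=4
W_ ss H_ hits 12/64; gcd=4; 12÷4/64÷4 = 3/16

P(W_ ss H_) = 3/16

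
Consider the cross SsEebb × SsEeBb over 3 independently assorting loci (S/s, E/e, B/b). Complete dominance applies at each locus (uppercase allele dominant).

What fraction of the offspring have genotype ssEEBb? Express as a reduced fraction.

SsEebb gametes: SEb×2, Seb×2, sEb×2, seb×2
SsEeBb gametes: SEB×1, SEb×1, SeB×1, Seb×1, sEB×1, sEb×1, seB×1, seb×1
SsEebb×SsEeBb grid (8·8=64): SSEEBb=2 SSEEbb=2 SSEeBb=4 SSEebb=4 SSeeBb=2 SSeebb=2 SsEEBb=4 SsEEbb=4 SsEeBb=8 SsEebb=8 SseeBb=4 Sseebb=4 ssEEBb=2 ssEEbb=2 ssEeBb=4 ssEebb=4 sseeBb=2 sseebb=2
ssEEBb hits 2/64; gcd=2; 2÷2/64÷2 = 1/32

P(ssEEBb) = 1/32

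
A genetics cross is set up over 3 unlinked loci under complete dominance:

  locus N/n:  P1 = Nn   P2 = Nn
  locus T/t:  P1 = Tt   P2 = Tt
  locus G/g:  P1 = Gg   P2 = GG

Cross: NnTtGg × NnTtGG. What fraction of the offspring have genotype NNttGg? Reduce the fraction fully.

P(NNttGg) = 1/32

NnTtGg gametes: NTG×1, NTg×1, NtG×1, Ntg×1, nTG×1, nTg×1, ntG×1, ntg×1
NnTtGG gametes: NTG×2, NtG×2, nTG×2, ntG×2
NnTtGg×NnTtGG grid (8·8=64): NNTTGG=2 NNTTGg=2 NNTtGG=4 NNTtGg=4 NNttGG=2 NNttGg=2 NnTTGG=4 NnTTGg=4 NnTtGG=8 NnTtGg=8 NnttGG=4 NnttGg=4 nnTTGG=2 nnTTGg=2 nnTtGG=4 nnTtGg=4 nnttGG=2 nnttGg=2
NNttGg hits 2/64; gcd=2; 2÷2/64÷2 = 1/32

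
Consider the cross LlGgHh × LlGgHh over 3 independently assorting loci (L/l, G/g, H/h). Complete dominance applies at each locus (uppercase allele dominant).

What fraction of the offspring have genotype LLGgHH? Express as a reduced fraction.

P(LLGgHH) = 1/32

LlGgHh gametes: LGH×1, LGh×1, LgH×1, Lgh×1, lGH×1, lGh×1, lgH×1, lgh×1
LlGgHh gametes: LGH×1, LGh×1, LgH×1, Lgh×1, lGH×1, lGh×1, lgH×1, lgh×1
LlGgHh×LlGgHh grid (8·8=64): LLGGHH=1 LLGGHh=2 LLGGhh=1 LLGgHH=2 LLGgHh=4 LLGghh=2 LLggHH=1 LLggHh=2 LLgghh=1 LlGGHH=2 LlGGHh=4 LlGGhh=2 LlGgHH=4 LlGgHh=8 LlGghh=4 LlggHH=2 LlggHh=4 Llgghh=2 llGGHH=1 llGGHh=2 llGGhh=1 llGgHH=2 llGgHh=4 llGghh=2 llggHH=1 llggHh=2 llgghh=1
LLGgHH hits 2/64; gcd=2; 2÷2/64÷2 = 1/32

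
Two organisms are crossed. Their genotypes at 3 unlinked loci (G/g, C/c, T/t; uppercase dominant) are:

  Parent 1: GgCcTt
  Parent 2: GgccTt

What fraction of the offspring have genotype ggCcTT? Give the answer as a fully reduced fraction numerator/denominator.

P(ggCcTT) = 1/32

GgCcTt gametes: GCT×1, GCt×1, GcT×1, Gct×1, gCT×1, gCt×1, gcT×1, gct×1
GgccTt gametes: GcT×2, Gct×2, gcT×2, gct×2
GgCcTt×GgccTt grid (8·8=64): GGCcTT=2 GGCcTt=4 GGCctt=2 GGccTT=2 GGccTt=4 GGcctt=2 GgCcTT=4 GgCcTt=8 GgCctt=4 GgccTT=4 GgccTt=8 Ggcctt=4 ggCcTT=2 ggCcTt=4 ggCctt=2 ggccTT=2 ggccTt=4 ggcctt=2
ggCcTT hits 2/64; gcd=2; 2÷2/64÷2 = 1/32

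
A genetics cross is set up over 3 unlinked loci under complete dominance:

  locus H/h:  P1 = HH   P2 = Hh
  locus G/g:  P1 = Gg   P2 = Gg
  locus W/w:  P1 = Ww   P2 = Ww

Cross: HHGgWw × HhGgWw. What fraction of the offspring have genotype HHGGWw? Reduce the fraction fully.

P(HHGGWw) = 1/16

HHGgWw gametes: HGW×2, HGw×2, HgW×2, Hgw×2
HhGgWw gametes: HGW×1, HGw×1, HgW×1, Hgw×1, hGW×1, hGw×1, hgW×1, hgw×1
HHGgWw×HhGgWw grid (8·8=64): HHGGWW=2 HHGGWw=4 HHGGww=2 HHGgWW=4 HHGgWw=8 HHGgww=4 HHggWW=2 HHggWw=4 HHggww=2 HhGGWW=2 HhGGWw=4 HhGGww=2 HhGgWW=4 HhGgWw=8 HhGgww=4 HhggWW=2 HhggWw=4 Hhggww=2
HHGGWw hits 4/64; gcd=4; 4÷4/64÷4 = 1/16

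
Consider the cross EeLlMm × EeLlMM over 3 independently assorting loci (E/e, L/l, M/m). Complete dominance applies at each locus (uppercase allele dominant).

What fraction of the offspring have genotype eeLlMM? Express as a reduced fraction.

P(eeLlMM) = 1/16

EeLlMm gametes: ELM×1, ELm×1, ElM×1, Elm×1, eLM×1, eLm×1, elM×1, elm×1
EeLlMM gametes: ELM×2, ElM×2, eLM×2, elM×2
EeLlMm×EeLlMM grid (8·8=64): EELLMM=2 EELLMm=2 EELlMM=4 EELlMm=4 EEllMM=2 EEllMm=2 EeLLMM=4 EeLLMm=4 EeLlMM=8 EeLlMm=8 EellMM=4 EellMm=4 eeLLMM=2 eeLLMm=2 eeLlMM=4 eeLlMm=4 eellMM=2 eellMm=2
eeLlMM hits 4/64; gcd=4; 4÷4/64÷4 = 1/16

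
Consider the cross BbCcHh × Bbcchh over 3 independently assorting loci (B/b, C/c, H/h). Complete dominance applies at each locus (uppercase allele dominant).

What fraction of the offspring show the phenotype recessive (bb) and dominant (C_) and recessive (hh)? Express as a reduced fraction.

P(bb C_ hh) = 1/16

BbCcHh gametes: BCH×1, BCh×1, BcH×1, Bch×1, bCH×1, bCh×1, bcH×1, bch×1
Bbcchh gametes: Bch×4, bch×4
BbCcHh×Bbcchh grid (8·8=64): BBCcHh=4 BBCchh=4 BBccHh=4 BBcchh=4 BbCcHh=8 BbCchh=8 BbccHh=8 Bbcchh=8 bbCcHh=4 bbCchh=4 bbccHh=4 bbcchh=4
bb C_ hh hits 4/64; gcd=4; 4÷4/64÷4 = 1/16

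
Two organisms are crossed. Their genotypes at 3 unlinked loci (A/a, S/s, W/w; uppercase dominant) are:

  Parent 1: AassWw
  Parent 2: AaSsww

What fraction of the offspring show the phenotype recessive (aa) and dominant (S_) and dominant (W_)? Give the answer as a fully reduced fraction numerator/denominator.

AassWw gametes: AsW×2, Asw×2, asW×2, asw×2
AaSsww gametes: ASw×2, Asw×2, aSw×2, asw×2
AassWw×AaSsww grid (8·8=64): AASsWw=4 AASsww=4 AAssWw=4 AAssww=4 AaSsWw=8 AaSsww=8 AassWw=8 Aassww=8 aaSsWw=4 aaSsww=4 aassWw=4 aassww=4
aa S_ W_ hits 4/64; gcd=4; 4÷4/64÷4 = 1/16

P(aa S_ W_) = 1/16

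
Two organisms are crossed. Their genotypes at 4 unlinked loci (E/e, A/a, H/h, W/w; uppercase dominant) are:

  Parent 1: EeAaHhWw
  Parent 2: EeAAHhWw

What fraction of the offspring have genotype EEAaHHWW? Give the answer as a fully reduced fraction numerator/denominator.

EeAaHhWw gametes: EAHW×1, EAHw×1, EAhW×1, EAhw×1, EaHW×1, EaHw×1, EahW×1, Eahw×1, eAHW×1, eAHw×1, eAhW×1, eAhw×1, eaHW×1, eaHw×1, eahW×1, eahw×1
EeAAHhWw gametes: EAHW×2, EAHw×2, EAhW×2, EAhw×2, eAHW×2, eAHw×2, eAhW×2, eAhw×2
EeAaHhWw×EeAAHhWw grid (16·16=256): EEAAHHWW=2 EEAAHHWw=4 EEAAHHww=2 EEAAHhWW=4 EEAAHhWw=8 EEAAHhww=4 EEAAhhWW=2 EEAAhhWw=4 EEAAhhww=2 EEAaHHWW=2 EEAaHHWw=4 EEAaHHww=2 EEAaHhWW=4 EEAaHhWw=8 EEAaHhww=4 EEAahhWW=2 EEAahhWw=4 EEAahhww=2 EeAAHHWW=4 EeAAHHWw=8 EeAAHHww=4 EeAAHhWW=8 EeAAHhWw=16 EeAAHhww=8 EeAAhhWW=4 EeAAhhWw=8 EeAAhhww=4 EeAaHHWW=4 EeAaHHWw=8 EeAaHHww=4 EeAaHhWW=8 EeAaHhWw=16 EeAaHhww=8 EeAahhWW=4 EeAahhWw=8 EeAahhww=4 eeAAHHWW=2 eeAAHHWw=4 eeAAHHww=2 eeAAHhWW=4 eeAAHhWw=8 eeAAHhww=4 eeAAhhWW=2 eeAAhhWw=4 eeAAhhww=2 eeAaHHWW=2 eeAaHHWw=4 eeAaHHww=2 eeAaHhWW=4 eeAaHhWw=8 eeAaHhww=4 eeAahhWW=2 eeAahhWw=4 eeAahhww=2
EEAaHHWW hits 2/256; gcd=2; 2÷2/256÷2 = 1/128

P(EEAaHHWW) = 1/128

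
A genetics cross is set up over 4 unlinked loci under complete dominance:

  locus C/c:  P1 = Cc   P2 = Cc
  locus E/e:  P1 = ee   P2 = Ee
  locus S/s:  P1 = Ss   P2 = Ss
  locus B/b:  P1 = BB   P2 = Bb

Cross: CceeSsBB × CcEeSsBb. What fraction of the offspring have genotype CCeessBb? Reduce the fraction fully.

P(CCeessBb) = 1/64

CceeSsBB gametes: CeSB×4, CesB×4, ceSB×4, cesB×4
CcEeSsBb gametes: CESB×1, CESb×1, CEsB×1, CEsb×1, CeSB×1, CeSb×1, CesB×1, Cesb×1, cESB×1, cESb×1, cEsB×1, cEsb×1, ceSB×1, ceSb×1, cesB×1, cesb×1
CceeSsBB×CcEeSsBb grid (16·16=256): CCEeSSBB=4 CCEeSSBb=4 CCEeSsBB=8 CCEeSsBb=8 CCEessBB=4 CCEessBb=4 CCeeSSBB=4 CCeeSSBb=4 CCeeSsBB=8 CCeeSsBb=8 CCeessBB=4 CCeessBb=4 CcEeSSBB=8 CcEeSSBb=8 CcEeSsBB=16 CcEeSsBb=16 CcEessBB=8 CcEessBb=8 CceeSSBB=8 CceeSSBb=8 CceeSsBB=16 CceeSsBb=16 CceessBB=8 CceessBb=8 ccEeSSBB=4 ccEeSSBb=4 ccEeSsBB=8 ccEeSsBb=8 ccEessBB=4 ccEessBb=4 cceeSSBB=4 cceeSSBb=4 cceeSsBB=8 cceeSsBb=8 cceessBB=4 cceessBb=4
CCeessBb hits 4/256; gcd=4; 4÷4/256÷4 = 1/64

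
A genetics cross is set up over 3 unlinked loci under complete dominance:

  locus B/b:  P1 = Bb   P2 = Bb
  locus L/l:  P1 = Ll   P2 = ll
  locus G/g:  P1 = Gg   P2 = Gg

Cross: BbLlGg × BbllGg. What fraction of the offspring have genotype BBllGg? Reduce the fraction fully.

P(BBllGg) = 1/16

BbLlGg gametes: BLG×1, BLg×1, BlG×1, Blg×1, bLG×1, bLg×1, blG×1, blg×1
BbllGg gametes: BlG×2, Blg×2, blG×2, blg×2
BbLlGg×BbllGg grid (8·8=64): BBLlGG=2 BBLlGg=4 BBLlgg=2 BBllGG=2 BBllGg=4 BBllgg=2 BbLlGG=4 BbLlGg=8 BbLlgg=4 BbllGG=4 BbllGg=8 Bbllgg=4 bbLlGG=2 bbLlGg=4 bbLlgg=2 bbllGG=2 bbllGg=4 bbllgg=2
BBllGg hits 4/64; gcd=4; 4÷4/64÷4 = 1/16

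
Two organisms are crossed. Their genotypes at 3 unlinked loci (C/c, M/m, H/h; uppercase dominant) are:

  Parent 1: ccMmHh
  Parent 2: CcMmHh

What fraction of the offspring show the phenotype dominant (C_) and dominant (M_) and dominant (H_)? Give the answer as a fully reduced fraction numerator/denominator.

P(C_ M_ H_) = 9/32

ccMmHh gametes: cMH×2, cMh×2, cmH×2, cmh×2
CcMmHh gametes: CMH×1, CMh×1, CmH×1, Cmh×1, cMH×1, cMh×1, cmH×1, cmh×1
ccMmHh×CcMmHh grid (8·8=64): CcMMHH=2 CcMMHh=4 CcMMhh=2 CcMmHH=4 CcMmHh=8 CcMmhh=4 CcmmHH=2 CcmmHh=4 Ccmmhh=2 ccMMHH=2 ccMMHh=4 ccMMhh=2 ccMmHH=4 ccMmHh=8 ccMmhh=4 ccmmHH=2 ccmmHh=4 ccmmhh=2
C_ M_ H_ hits 18/64; gcd=2; 18÷2/64÷2 = 9/32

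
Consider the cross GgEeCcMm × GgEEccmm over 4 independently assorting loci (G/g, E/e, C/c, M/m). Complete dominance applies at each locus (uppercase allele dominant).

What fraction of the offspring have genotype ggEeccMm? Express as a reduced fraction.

P(ggEeccMm) = 1/32

GgEeCcMm gametes: GECM×1, GECm×1, GEcM×1, GEcm×1, GeCM×1, GeCm×1, GecM×1, Gecm×1, gECM×1, gECm×1, gEcM×1, gEcm×1, geCM×1, geCm×1, gecM×1, gecm×1
GgEEccmm gametes: GEcm×8, gEcm×8
GgEeCcMm×GgEEccmm grid (16·16=256): GGEECcMm=8 GGEECcmm=8 GGEEccMm=8 GGEEccmm=8 GGEeCcMm=8 GGEeCcmm=8 GGEeccMm=8 GGEeccmm=8 GgEECcMm=16 GgEECcmm=16 GgEEccMm=16 GgEEccmm=16 GgEeCcMm=16 GgEeCcmm=16 GgEeccMm=16 GgEeccmm=16 ggEECcMm=8 ggEECcmm=8 ggEEccMm=8 ggEEccmm=8 ggEeCcMm=8 ggEeCcmm=8 ggEeccMm=8 ggEeccmm=8
ggEeccMm hits 8/256; gcd=8; 8÷8/256÷8 = 1/32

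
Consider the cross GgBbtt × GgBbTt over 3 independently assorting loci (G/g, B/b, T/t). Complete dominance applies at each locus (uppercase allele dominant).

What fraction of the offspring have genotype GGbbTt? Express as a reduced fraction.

P(GGbbTt) = 1/32

GgBbtt gametes: GBt×2, Gbt×2, gBt×2, gbt×2
GgBbTt gametes: GBT×1, GBt×1, GbT×1, Gbt×1, gBT×1, gBt×1, gbT×1, gbt×1
GgBbtt×GgBbTt grid (8·8=64): GGBBTt=2 GGBBtt=2 GGBbTt=4 GGBbtt=4 GGbbTt=2 GGbbtt=2 GgBBTt=4 GgBBtt=4 GgBbTt=8 GgBbtt=8 GgbbTt=4 Ggbbtt=4 ggBBTt=2 ggBBtt=2 ggBbTt=4 ggBbtt=4 ggbbTt=2 ggbbtt=2
GGbbTt hits 2/64; gcd=2; 2÷2/64÷2 = 1/32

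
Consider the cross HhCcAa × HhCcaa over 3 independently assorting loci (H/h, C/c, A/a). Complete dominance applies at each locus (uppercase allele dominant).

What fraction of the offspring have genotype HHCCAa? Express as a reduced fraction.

P(HHCCAa) = 1/32

HhCcAa gametes: HCA×1, HCa×1, HcA×1, Hca×1, hCA×1, hCa×1, hcA×1, hca×1
HhCcaa gametes: HCa×2, Hca×2, hCa×2, hca×2
HhCcAa×HhCcaa grid (8·8=64): HHCCAa=2 HHCCaa=2 HHCcAa=4 HHCcaa=4 HHccAa=2 HHccaa=2 HhCCAa=4 HhCCaa=4 HhCcAa=8 HhCcaa=8 HhccAa=4 Hhccaa=4 hhCCAa=2 hhCCaa=2 hhCcAa=4 hhCcaa=4 hhccAa=2 hhccaa=2
HHCCAa hits 2/64; gcd=2; 2÷2/64÷2 = 1/32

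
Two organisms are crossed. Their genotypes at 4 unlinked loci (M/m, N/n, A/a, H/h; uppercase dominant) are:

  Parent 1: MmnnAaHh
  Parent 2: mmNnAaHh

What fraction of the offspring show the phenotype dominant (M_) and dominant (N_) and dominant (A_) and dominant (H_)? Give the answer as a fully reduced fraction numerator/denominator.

P(M_ N_ A_ H_) = 9/64

MmnnAaHh gametes: MnAH×2, MnAh×2, MnaH×2, Mnah×2, mnAH×2, mnAh×2, mnaH×2, mnah×2
mmNnAaHh gametes: mNAH×2, mNAh×2, mNaH×2, mNah×2, mnAH×2, mnAh×2, mnaH×2, mnah×2
MmnnAaHh×mmNnAaHh grid (16·16=256): MmNnAAHH=4 MmNnAAHh=8 MmNnAAhh=4 MmNnAaHH=8 MmNnAaHh=16 MmNnAahh=8 MmNnaaHH=4 MmNnaaHh=8 MmNnaahh=4 MmnnAAHH=4 MmnnAAHh=8 MmnnAAhh=4 MmnnAaHH=8 MmnnAaHh=16 MmnnAahh=8 MmnnaaHH=4 MmnnaaHh=8 Mmnnaahh=4 mmNnAAHH=4 mmNnAAHh=8 mmNnAAhh=4 mmNnAaHH=8 mmNnAaHh=16 mmNnAahh=8 mmNnaaHH=4 mmNnaaHh=8 mmNnaahh=4 mmnnAAHH=4 mmnnAAHh=8 mmnnAAhh=4 mmnnAaHH=8 mmnnAaHh=16 mmnnAahh=8 mmnnaaHH=4 mmnnaaHh=8 mmnnaahh=4
M_ N_ A_ H_ hits 36/256; gcd=4; 36÷4/256÷4 = 9/64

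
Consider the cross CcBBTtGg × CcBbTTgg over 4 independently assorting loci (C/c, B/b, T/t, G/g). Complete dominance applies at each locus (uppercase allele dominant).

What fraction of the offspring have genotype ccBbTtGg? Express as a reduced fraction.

CcBBTtGg gametes: CBTG×2, CBTg×2, CBtG×2, CBtg×2, cBTG×2, cBTg×2, cBtG×2, cBtg×2
CcBbTTgg gametes: CBTg×4, CbTg×4, cBTg×4, cbTg×4
CcBBTtGg×CcBbTTgg grid (16·16=256): CCBBTTGg=8 CCBBTTgg=8 CCBBTtGg=8 CCBBTtgg=8 CCBbTTGg=8 CCBbTTgg=8 CCBbTtGg=8 CCBbTtgg=8 CcBBTTGg=16 CcBBTTgg=16 CcBBTtGg=16 CcBBTtgg=16 CcBbTTGg=16 CcBbTTgg=16 CcBbTtGg=16 CcBbTtgg=16 ccBBTTGg=8 ccBBTTgg=8 ccBBTtGg=8 ccBBTtgg=8 ccBbTTGg=8 ccBbTTgg=8 ccBbTtGg=8 ccBbTtgg=8
ccBbTtGg hits 8/256; gcd=8; 8÷8/256÷8 = 1/32

P(ccBbTtGg) = 1/32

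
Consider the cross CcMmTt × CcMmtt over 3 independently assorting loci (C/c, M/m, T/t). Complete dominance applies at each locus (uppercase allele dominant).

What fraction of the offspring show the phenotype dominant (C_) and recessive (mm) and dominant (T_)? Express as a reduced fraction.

CcMmTt gametes: CMT×1, CMt×1, CmT×1, Cmt×1, cMT×1, cMt×1, cmT×1, cmt×1
CcMmtt gametes: CMt×2, Cmt×2, cMt×2, cmt×2
CcMmTt×CcMmtt grid (8·8=64): CCMMTt=2 CCMMtt=2 CCMmTt=4 CCMmtt=4 CCmmTt=2 CCmmtt=2 CcMMTt=4 CcMMtt=4 CcMmTt=8 CcMmtt=8 CcmmTt=4 Ccmmtt=4 ccMMTt=2 ccMMtt=2 ccMmTt=4 ccMmtt=4 ccmmTt=2 ccmmtt=2
C_ mm T_ hits 6/64; gcd=2; 6÷2/64÷2 = 3/32

P(C_ mm T_) = 3/32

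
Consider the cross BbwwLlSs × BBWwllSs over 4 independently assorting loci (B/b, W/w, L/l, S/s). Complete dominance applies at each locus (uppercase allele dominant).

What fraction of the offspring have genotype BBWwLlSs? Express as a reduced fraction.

P(BBWwLlSs) = 1/16

BbwwLlSs gametes: BwLS×2, BwLs×2, BwlS×2, Bwls×2, bwLS×2, bwLs×2, bwlS×2, bwls×2
BBWwllSs gametes: BWlS×4, BWls×4, BwlS×4, Bwls×4
BbwwLlSs×BBWwllSs grid (16·16=256): BBWwLlSS=8 BBWwLlSs=16 BBWwLlss=8 BBWwllSS=8 BBWwllSs=16 BBWwllss=8 BBwwLlSS=8 BBwwLlSs=16 BBwwLlss=8 BBwwllSS=8 BBwwllSs=16 BBwwllss=8 BbWwLlSS=8 BbWwLlSs=16 BbWwLlss=8 BbWwllSS=8 BbWwllSs=16 BbWwllss=8 BbwwLlSS=8 BbwwLlSs=16 BbwwLlss=8 BbwwllSS=8 BbwwllSs=16 Bbwwllss=8
BBWwLlSs hits 16/256; gcd=16; 16÷16/256÷16 = 1/16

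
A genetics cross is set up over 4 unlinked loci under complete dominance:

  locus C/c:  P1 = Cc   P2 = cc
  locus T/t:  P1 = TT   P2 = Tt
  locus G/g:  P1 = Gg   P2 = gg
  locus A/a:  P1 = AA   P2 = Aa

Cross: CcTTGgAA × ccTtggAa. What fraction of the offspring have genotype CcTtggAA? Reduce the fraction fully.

P(CcTtggAA) = 1/16

CcTTGgAA gametes: CTGA×4, CTgA×4, cTGA×4, cTgA×4
ccTtggAa gametes: cTgA×4, cTga×4, ctgA×4, ctga×4
CcTTGgAA×ccTtggAa grid (16·16=256): CcTTGgAA=16 CcTTGgAa=16 CcTTggAA=16 CcTTggAa=16 CcTtGgAA=16 CcTtGgAa=16 CcTtggAA=16 CcTtggAa=16 ccTTGgAA=16 ccTTGgAa=16 ccTTggAA=16 ccTTggAa=16 ccTtGgAA=16 ccTtGgAa=16 ccTtggAA=16 ccTtggAa=16
CcTtggAA hits 16/256; gcd=16; 16÷16/256÷16 = 1/16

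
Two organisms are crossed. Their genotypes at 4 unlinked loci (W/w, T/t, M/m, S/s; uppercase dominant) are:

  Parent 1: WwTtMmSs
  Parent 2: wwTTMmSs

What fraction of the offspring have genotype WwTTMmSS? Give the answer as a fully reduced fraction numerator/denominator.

P(WwTTMmSS) = 1/32

WwTtMmSs gametes: WTMS×1, WTMs×1, WTmS×1, WTms×1, WtMS×1, WtMs×1, WtmS×1, Wtms×1, wTMS×1, wTMs×1, wTmS×1, wTms×1, wtMS×1, wtMs×1, wtmS×1, wtms×1
wwTTMmSs gametes: wTMS×4, wTMs×4, wTmS×4, wTms×4
WwTtMmSs×wwTTMmSs grid (16·16=256): WwTTMMSS=4 WwTTMMSs=8 WwTTMMss=4 WwTTMmSS=8 WwTTMmSs=16 WwTTMmss=8 WwTTmmSS=4 WwTTmmSs=8 WwTTmmss=4 WwTtMMSS=4 WwTtMMSs=8 WwTtMMss=4 WwTtMmSS=8 WwTtMmSs=16 WwTtMmss=8 WwTtmmSS=4 WwTtmmSs=8 WwTtmmss=4 wwTTMMSS=4 wwTTMMSs=8 wwTTMMss=4 wwTTMmSS=8 wwTTMmSs=16 wwTTMmss=8 wwTTmmSS=4 wwTTmmSs=8 wwTTmmss=4 wwTtMMSS=4 wwTtMMSs=8 wwTtMMss=4 wwTtMmSS=8 wwTtMmSs=16 wwTtMmss=8 wwTtmmSS=4 wwTtmmSs=8 wwTtmmss=4
WwTTMmSS hits 8/256; gcd=8; 8÷8/256÷8 = 1/32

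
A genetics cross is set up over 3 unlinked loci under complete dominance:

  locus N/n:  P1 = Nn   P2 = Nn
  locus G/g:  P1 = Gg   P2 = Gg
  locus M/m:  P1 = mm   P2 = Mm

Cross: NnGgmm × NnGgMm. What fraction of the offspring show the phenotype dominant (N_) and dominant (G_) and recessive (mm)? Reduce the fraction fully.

P(N_ G_ mm) = 9/32

NnGgmm gametes: NGm×2, Ngm×2, nGm×2, ngm×2
NnGgMm gametes: NGM×1, NGm×1, NgM×1, Ngm×1, nGM×1, nGm×1, ngM×1, ngm×1
NnGgmm×NnGgMm grid (8·8=64): NNGGMm=2 NNGGmm=2 NNGgMm=4 NNGgmm=4 NNggMm=2 NNggmm=2 NnGGMm=4 NnGGmm=4 NnGgMm=8 NnGgmm=8 NnggMm=4 Nnggmm=4 nnGGMm=2 nnGGmm=2 nnGgMm=4 nnGgmm=4 nnggMm=2 nnggmm=2
N_ G_ mm hits 18/64; gcd=2; 18÷2/64÷2 = 9/32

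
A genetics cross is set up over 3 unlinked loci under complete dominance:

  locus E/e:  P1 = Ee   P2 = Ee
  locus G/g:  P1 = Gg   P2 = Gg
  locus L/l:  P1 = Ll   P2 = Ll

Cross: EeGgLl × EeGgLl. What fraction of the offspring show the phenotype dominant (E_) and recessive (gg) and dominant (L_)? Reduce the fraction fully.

EeGgLl gametes: EGL×1, EGl×1, EgL×1, Egl×1, eGL×1, eGl×1, egL×1, egl×1
EeGgLl gametes: EGL×1, EGl×1, EgL×1, Egl×1, eGL×1, eGl×1, egL×1, egl×1
EeGgLl×EeGgLl grid (8·8=64): EEGGLL=1 EEGGLl=2 EEGGll=1 EEGgLL=2 EEGgLl=4 EEGgll=2 EEggLL=1 EEggLl=2 EEggll=1 EeGGLL=2 EeGGLl=4 EeGGll=2 EeGgLL=4 EeGgLl=8 EeGgll=4 EeggLL=2 EeggLl=4 Eeggll=2 eeGGLL=1 eeGGLl=2 eeGGll=1 eeGgLL=2 eeGgLl=4 eeGgll=2 eeggLL=1 eeggLl=2 eeggll=1
E_ gg L_ hits 9/64; gcd=1; 9÷1/64÷1 = 9/64

P(E_ gg L_) = 9/64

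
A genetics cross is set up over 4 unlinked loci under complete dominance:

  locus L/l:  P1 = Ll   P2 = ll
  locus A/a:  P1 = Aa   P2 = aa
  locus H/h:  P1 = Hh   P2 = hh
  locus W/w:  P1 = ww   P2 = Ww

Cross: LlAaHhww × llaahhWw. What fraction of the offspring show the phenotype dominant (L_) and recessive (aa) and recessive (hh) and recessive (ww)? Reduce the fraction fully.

P(L_ aa hh ww) = 1/16

LlAaHhww gametes: LAHw×2, LAhw×2, LaHw×2, Lahw×2, lAHw×2, lAhw×2, laHw×2, lahw×2
llaahhWw gametes: lahW×8, lahw×8
LlAaHhww×llaahhWw grid (16·16=256): LlAaHhWw=16 LlAaHhww=16 LlAahhWw=16 LlAahhww=16 LlaaHhWw=16 LlaaHhww=16 LlaahhWw=16 Llaahhww=16 llAaHhWw=16 llAaHhww=16 llAahhWw=16 llAahhww=16 llaaHhWw=16 llaaHhww=16 llaahhWw=16 llaahhww=16
L_ aa hh ww hits 16/256; gcd=16; 16÷16/256÷16 = 1/16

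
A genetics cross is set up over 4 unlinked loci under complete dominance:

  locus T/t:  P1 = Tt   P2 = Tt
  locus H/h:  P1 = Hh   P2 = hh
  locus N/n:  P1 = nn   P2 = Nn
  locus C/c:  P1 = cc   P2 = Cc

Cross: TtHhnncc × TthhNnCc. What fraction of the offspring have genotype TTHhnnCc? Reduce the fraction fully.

P(TTHhnnCc) = 1/32

TtHhnncc gametes: THnc×4, Thnc×4, tHnc×4, thnc×4
TthhNnCc gametes: ThNC×2, ThNc×2, ThnC×2, Thnc×2, thNC×2, thNc×2, thnC×2, thnc×2
TtHhnncc×TthhNnCc grid (16·16=256): TTHhNnCc=8 TTHhNncc=8 TTHhnnCc=8 TTHhnncc=8 TThhNnCc=8 TThhNncc=8 TThhnnCc=8 TThhnncc=8 TtHhNnCc=16 TtHhNncc=16 TtHhnnCc=16 TtHhnncc=16 TthhNnCc=16 TthhNncc=16 TthhnnCc=16 Tthhnncc=16 ttHhNnCc=8 ttHhNncc=8 ttHhnnCc=8 ttHhnncc=8 tthhNnCc=8 tthhNncc=8 tthhnnCc=8 tthhnncc=8
TTHhnnCc hits 8/256; gcd=8; 8÷8/256÷8 = 1/32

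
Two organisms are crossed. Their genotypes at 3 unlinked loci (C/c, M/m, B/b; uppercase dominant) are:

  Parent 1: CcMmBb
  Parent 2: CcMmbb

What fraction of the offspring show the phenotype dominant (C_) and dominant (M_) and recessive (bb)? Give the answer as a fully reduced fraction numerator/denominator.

CcMmBb gametes: CMB×1, CMb×1, CmB×1, Cmb×1, cMB×1, cMb×1, cmB×1, cmb×1
CcMmbb gametes: CMb×2, Cmb×2, cMb×2, cmb×2
CcMmBb×CcMmbb grid (8·8=64): CCMMBb=2 CCMMbb=2 CCMmBb=4 CCMmbb=4 CCmmBb=2 CCmmbb=2 CcMMBb=4 CcMMbb=4 CcMmBb=8 CcMmbb=8 CcmmBb=4 Ccmmbb=4 ccMMBb=2 ccMMbb=2 ccMmBb=4 ccMmbb=4 ccmmBb=2 ccmmbb=2
C_ M_ bb hits 18/64; gcd=2; 18÷2/64÷2 = 9/32

P(C_ M_ bb) = 9/32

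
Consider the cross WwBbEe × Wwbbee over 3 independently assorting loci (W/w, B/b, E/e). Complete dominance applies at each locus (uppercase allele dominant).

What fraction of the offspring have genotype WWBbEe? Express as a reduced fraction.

WwBbEe gametes: WBE×1, WBe×1, WbE×1, Wbe×1, wBE×1, wBe×1, wbE×1, wbe×1
Wwbbee gametes: Wbe×4, wbe×4
WwBbEe×Wwbbee grid (8·8=64): WWBbEe=4 WWBbee=4 WWbbEe=4 WWbbee=4 WwBbEe=8 WwBbee=8 WwbbEe=8 Wwbbee=8 wwBbEe=4 wwBbee=4 wwbbEe=4 wwbbee=4
WWBbEe hits 4/64; gcd=4; 4÷4/64÷4 = 1/16

P(WWBbEe) = 1/16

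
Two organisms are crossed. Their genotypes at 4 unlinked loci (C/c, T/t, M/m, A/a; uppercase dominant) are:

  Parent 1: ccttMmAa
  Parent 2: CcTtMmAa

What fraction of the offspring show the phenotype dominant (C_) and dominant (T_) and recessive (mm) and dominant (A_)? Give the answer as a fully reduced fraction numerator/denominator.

ccttMmAa gametes: ctMA×4, ctMa×4, ctmA×4, ctma×4
CcTtMmAa gametes: CTMA×1, CTMa×1, CTmA×1, CTma×1, CtMA×1, CtMa×1, CtmA×1, Ctma×1, cTMA×1, cTMa×1, cTmA×1, cTma×1, ctMA×1, ctMa×1, ctmA×1, ctma×1
ccttMmAa×CcTtMmAa grid (16·16=256): CcTtMMAA=4 CcTtMMAa=8 CcTtMMaa=4 CcTtMmAA=8 CcTtMmAa=16 CcTtMmaa=8 CcTtmmAA=4 CcTtmmAa=8 CcTtmmaa=4 CcttMMAA=4 CcttMMAa=8 CcttMMaa=4 CcttMmAA=8 CcttMmAa=16 CcttMmaa=8 CcttmmAA=4 CcttmmAa=8 Ccttmmaa=4 ccTtMMAA=4 ccTtMMAa=8 ccTtMMaa=4 ccTtMmAA=8 ccTtMmAa=16 ccTtMmaa=8 ccTtmmAA=4 ccTtmmAa=8 ccTtmmaa=4 ccttMMAA=4 ccttMMAa=8 ccttMMaa=4 ccttMmAA=8 ccttMmAa=16 ccttMmaa=8 ccttmmAA=4 ccttmmAa=8 ccttmmaa=4
C_ T_ mm A_ hits 12/256; gcd=4; 12÷4/256÷4 = 3/64

P(C_ T_ mm A_) = 3/64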